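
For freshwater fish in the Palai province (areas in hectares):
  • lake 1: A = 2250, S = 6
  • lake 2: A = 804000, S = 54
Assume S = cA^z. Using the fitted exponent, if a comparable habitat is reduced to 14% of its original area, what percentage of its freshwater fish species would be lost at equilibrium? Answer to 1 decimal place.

z = ln(54/6) / ln(804000/2250) = 2.1972 / 5.8787 = 0.3738
S_new/S_old = (A_new/A_old)^z = 0.14^0.3738 = exp(0.3738 × -1.9661) = 0.4796
Fraction lost = 1 − 0.4796 = 0.5204

52.0%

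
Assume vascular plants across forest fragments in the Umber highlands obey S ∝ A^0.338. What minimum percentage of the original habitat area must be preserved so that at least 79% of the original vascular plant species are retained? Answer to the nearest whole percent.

Need (A_new/A_old)^0.338 = 0.79, so A_new/A_old = 0.79^(1/0.338) = 0.79^2.959
ln(A_new/A_old) = ln 0.79 / 0.338 = -0.2357 / 0.338 = -0.6974
A_new/A_old = e^-0.6974 ≈ 0.4979

50%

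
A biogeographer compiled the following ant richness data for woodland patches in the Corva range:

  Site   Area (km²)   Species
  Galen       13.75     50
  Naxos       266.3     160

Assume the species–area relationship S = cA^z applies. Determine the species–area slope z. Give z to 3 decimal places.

0.392

Taking logs: ln S = ln c + z ln A, so z = (ln S₂ − ln S₁)/(ln A₂ − ln A₁).
z = ln(160/50) / ln(266.3/13.75) = ln(3.2) / ln(19.37) = 1.1632 / 2.9636 = 0.3925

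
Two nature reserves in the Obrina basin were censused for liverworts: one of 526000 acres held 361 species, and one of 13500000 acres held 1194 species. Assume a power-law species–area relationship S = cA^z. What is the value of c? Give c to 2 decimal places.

2.81

z = ln(S₂/S₁) / ln(A₂/A₁) = ln(1194/361) / ln(13500000/526000) = 1.1962 / 3.2451 = 0.3686
c = S₁ / A₁^z = 361 / 526000^0.3686 = 361 / 128.5 = 2.81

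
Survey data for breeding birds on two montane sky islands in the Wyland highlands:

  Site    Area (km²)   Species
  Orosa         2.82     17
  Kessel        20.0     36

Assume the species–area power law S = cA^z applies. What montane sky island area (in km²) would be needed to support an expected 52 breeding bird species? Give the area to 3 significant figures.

z = ln(36/17) / ln(20/2.82) = 0.7503 / 1.9590 = 0.3830
c = 17 / 2.82^0.3830 = 17 / 1.487 = 11.43
A = (52/11.43)^(1/0.3830) ⇒ ln A = ln(4.55)/0.3830 = 3.9558
A = e^3.9558 ≈ 52.24 km²

52.2 km²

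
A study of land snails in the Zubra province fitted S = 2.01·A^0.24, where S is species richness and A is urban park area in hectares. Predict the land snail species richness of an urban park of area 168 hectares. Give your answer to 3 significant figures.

6.87

S = 2.01 × 168^0.24 = 2.01 × 3.42 ≈ 6.875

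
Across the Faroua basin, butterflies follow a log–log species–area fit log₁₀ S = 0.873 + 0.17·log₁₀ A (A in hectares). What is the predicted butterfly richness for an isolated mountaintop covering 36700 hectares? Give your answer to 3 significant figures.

44.6

S = 7.464 × 36700^0.17 = 7.464 × 5.97 ≈ 44.56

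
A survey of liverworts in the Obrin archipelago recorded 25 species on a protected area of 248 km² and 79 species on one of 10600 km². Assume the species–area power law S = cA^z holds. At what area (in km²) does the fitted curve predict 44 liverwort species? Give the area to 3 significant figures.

z = ln(79/25) / ln(10600/248) = 1.1506 / 3.7552 = 0.3064
c = 25 / 248^0.3064 = 25 / 5.416 = 4.616
A = (44/4.616)^(1/0.3064) ⇒ ln A = ln(9.532)/0.3064 = 7.3585
A = e^7.3585 ≈ 1569 km²

1570 km²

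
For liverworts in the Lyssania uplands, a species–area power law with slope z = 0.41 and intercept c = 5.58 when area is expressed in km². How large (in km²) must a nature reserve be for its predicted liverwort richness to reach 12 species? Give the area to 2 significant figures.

12 = 5.58 × A^0.41  ⇒  A^0.41 = 12/5.58 = 2.151
ln A = ln(2.151) / 0.41 = 0.7657 / 0.41 = 1.8676
A = e^1.8676 ≈ 6.473 km²

6.5 km²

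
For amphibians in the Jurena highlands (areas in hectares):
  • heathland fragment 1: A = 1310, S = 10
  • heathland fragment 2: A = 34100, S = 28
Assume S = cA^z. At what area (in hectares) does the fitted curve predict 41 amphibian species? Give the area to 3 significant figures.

114000 hectares

z = ln(28/10) / ln(34100/1310) = 1.0296 / 3.2593 = 0.3159
c = 10 / 1310^0.3159 = 10 / 9.655 = 1.036
A = (41/1.036)^(1/0.3159) ⇒ ln A = ln(39.59)/0.3159 = 11.6443
A = e^11.6443 ≈ 114037 hectares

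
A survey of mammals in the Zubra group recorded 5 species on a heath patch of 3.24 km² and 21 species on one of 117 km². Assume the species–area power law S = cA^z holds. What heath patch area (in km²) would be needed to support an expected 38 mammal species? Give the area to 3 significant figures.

z = ln(21/5) / ln(117/3.24) = 1.4351 / 3.5866 = 0.4001
c = 5 / 3.24^0.4001 = 5 / 1.601 = 3.124
A = (38/3.124)^(1/0.4001) ⇒ ln A = ln(12.16)/0.4001 = 6.2444
A = e^6.2444 ≈ 515.1 km²

515 km²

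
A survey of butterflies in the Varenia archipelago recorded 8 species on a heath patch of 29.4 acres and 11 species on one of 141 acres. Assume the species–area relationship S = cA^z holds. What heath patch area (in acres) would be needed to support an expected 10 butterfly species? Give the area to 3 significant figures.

z = ln(11/8) / ln(141/29.4) = 0.3185 / 1.5678 = 0.2031
c = 8 / 29.4^0.2031 = 8 / 1.987 = 4.026
A = (10/4.026)^(1/0.2031) ⇒ ln A = ln(2.484)/0.2031 = 4.4795
A = e^4.4795 ≈ 88.19 acres

88.2 acres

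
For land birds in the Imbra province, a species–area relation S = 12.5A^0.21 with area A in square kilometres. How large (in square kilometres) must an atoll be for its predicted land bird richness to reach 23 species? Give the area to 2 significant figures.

23 = 12.5 × A^0.21  ⇒  A^0.21 = 23/12.5 = 1.84
ln A = ln(1.84) / 0.21 = 0.6098 / 0.21 = 2.9036
A = e^2.9036 ≈ 18.24 square kilometres

18 square kilometres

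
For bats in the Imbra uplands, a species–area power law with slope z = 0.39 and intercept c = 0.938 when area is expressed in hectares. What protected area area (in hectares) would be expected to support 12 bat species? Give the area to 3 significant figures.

689 hectares

12 = 0.938 × A^0.39  ⇒  A^0.39 = 12/0.938 = 12.79
ln A = ln(12.79) / 0.39 = 2.5489 / 0.39 = 6.5357
A = e^6.5357 ≈ 689.3 hectares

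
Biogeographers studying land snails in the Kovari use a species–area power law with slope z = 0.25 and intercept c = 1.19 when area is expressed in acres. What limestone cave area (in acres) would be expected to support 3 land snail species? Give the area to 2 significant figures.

3 = 1.19 × A^0.25  ⇒  A^0.25 = 3/1.19 = 2.521
ln A = ln(2.521) / 0.25 = 0.9247 / 0.25 = 3.6986
A = e^3.6986 ≈ 40.39 acres

40 acres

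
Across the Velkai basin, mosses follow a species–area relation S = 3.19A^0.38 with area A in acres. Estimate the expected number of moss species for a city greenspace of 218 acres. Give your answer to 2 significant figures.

S = 3.19 × 218^0.38
ln S = ln 3.19 + 0.38 × ln 218 = 1.1600 + 0.38 × 5.3845 = 3.2061
S = e^3.2061 ≈ 24.68

25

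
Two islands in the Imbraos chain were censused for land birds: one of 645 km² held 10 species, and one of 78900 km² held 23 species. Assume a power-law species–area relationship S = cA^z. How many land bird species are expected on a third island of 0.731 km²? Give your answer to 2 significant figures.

3.1

z = ln(23/10) / ln(78900/645) = 0.8329 / 4.8067 = 0.1733
c = 10 / 645^0.1733 = 10 / 3.068 = 3.26
S₃ = 3.26 × 0.731^0.1733 = 3.26 × 0.9472 ≈ 3.087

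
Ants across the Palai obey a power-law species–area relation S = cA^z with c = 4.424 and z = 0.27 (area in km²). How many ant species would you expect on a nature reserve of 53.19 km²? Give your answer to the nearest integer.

S = 4.424 × 53.19^0.27
ln S = ln 4.424 + 0.27 × ln 53.19 = 1.4870 + 0.27 × 3.9739 = 2.5600
S = e^2.5600 ≈ 12.94

13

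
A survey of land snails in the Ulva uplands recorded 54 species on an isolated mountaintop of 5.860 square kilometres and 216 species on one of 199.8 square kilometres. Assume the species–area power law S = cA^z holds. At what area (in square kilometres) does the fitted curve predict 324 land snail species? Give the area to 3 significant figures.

z = ln(216/54) / ln(199.8/5.86) = 1.3863 / 3.5292 = 0.3928
c = 54 / 5.86^0.3928 = 54 / 2.003 = 26.96
A = (324/26.96)^(1/0.3928) ⇒ ln A = ln(12.02)/0.3928 = 6.3295
A = e^6.3295 ≈ 560.9 square kilometres

561 square kilometres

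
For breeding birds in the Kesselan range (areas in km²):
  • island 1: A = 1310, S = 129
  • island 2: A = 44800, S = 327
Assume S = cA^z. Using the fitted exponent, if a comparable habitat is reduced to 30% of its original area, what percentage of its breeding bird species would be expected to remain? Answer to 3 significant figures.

72.8%

z = ln(327/129) / ln(44800/1310) = 0.9301 / 3.5322 = 0.2633
S_new/S_old = (A_new/A_old)^z = 0.3^0.2633 = exp(0.2633 × -1.2040) = 0.7283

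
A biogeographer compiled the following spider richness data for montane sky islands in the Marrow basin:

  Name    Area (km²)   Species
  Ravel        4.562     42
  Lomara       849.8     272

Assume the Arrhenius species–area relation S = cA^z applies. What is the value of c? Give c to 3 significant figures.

24.4

z = ln(S₂/S₁) / ln(A₂/A₁) = ln(272/42) / ln(849.8/4.562) = 1.8681 / 5.2272 = 0.3574
c = S₁ / A₁^z = 42 / 4.562^0.3574 = 42 / 1.72 = 24.42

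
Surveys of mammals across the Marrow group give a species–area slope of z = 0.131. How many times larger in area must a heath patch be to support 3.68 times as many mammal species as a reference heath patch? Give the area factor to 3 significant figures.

20900

(A₂/A₁)^0.131 = 3.68, so A₂/A₁ = 3.68^(1/0.131) = 3.68^7.634
ln(A₂/A₁) = ln 3.68 / 0.131 = 1.3029 / 0.131 = 9.9459
A₂/A₁ = e^9.9459 ≈ 20866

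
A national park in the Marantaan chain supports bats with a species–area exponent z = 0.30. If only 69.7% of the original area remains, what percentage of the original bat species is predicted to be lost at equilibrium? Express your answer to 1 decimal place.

S_new/S_old = (A_new/A_old)^z = 0.697^0.3
= exp(0.3 × ln 0.697) = exp(0.3 × -0.3610) = exp(-0.1083) ≈ 0.8974
Fraction lost = 1 − 0.8974 = 0.1026

10.3%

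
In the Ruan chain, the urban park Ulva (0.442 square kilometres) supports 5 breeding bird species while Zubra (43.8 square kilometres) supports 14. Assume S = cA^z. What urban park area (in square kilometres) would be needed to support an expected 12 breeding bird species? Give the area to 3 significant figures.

z = ln(14/5) / ln(43.8/0.442) = 1.0296 / 4.5961 = 0.2240
c = 5 / 0.442^0.2240 = 5 / 0.8329 = 6.003
A = (12/6.003)^(1/0.2240) ⇒ ln A = ln(1.999)/0.2240 = 3.0915
A = e^3.0915 ≈ 22.01 square kilometres

22.0 square kilometres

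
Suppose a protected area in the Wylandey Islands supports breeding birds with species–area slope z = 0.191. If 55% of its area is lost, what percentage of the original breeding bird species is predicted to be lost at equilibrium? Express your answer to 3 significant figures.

S_new/S_old = (A_new/A_old)^z = 0.45^0.191
= exp(0.191 × ln 0.45) = exp(0.191 × -0.7985) = exp(-0.1525) ≈ 0.8585
Fraction lost = 1 − 0.8585 = 0.1415

14.1%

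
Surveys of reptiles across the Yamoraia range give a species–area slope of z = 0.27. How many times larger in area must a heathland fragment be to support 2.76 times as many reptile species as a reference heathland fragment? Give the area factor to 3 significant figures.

43.0

(A₂/A₁)^0.27 = 2.76, so A₂/A₁ = 2.76^(1/0.27) = 2.76^3.704
ln(A₂/A₁) = ln 2.76 / 0.27 = 1.0152 / 0.27 = 3.7601
A₂/A₁ = e^3.7601 ≈ 42.95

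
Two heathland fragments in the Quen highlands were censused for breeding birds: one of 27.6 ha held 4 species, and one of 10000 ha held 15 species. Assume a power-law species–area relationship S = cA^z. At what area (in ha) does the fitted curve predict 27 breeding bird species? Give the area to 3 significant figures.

z = ln(15/4) / ln(10000/27.6) = 1.3218 / 5.8925 = 0.2243
c = 4 / 27.6^0.2243 = 4 / 2.105 = 1.9
A = (27/1.9)^(1/0.2243) ⇒ ln A = ln(14.21)/0.2243 = 11.8308
A = e^11.8308 ≈ 137414 ha

137000 ha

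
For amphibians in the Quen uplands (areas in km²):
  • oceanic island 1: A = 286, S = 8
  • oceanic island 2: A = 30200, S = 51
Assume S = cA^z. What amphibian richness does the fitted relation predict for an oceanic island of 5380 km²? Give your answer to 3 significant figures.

z = ln(51/8) / ln(30200/286) = 1.8524 / 4.6596 = 0.3975
c = 8 / 286^0.3975 = 8 / 9.473 = 0.8445
S₃ = 0.8445 × 5380^0.3975 = 0.8445 × 30.42 ≈ 25.69

25.7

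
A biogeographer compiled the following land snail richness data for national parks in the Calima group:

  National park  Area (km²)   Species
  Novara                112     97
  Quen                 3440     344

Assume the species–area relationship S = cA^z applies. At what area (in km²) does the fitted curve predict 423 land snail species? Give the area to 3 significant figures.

6020 km²

z = ln(344/97) / ln(3440/112) = 1.2659 / 3.4247 = 0.3696
c = 97 / 112^0.3696 = 97 / 5.721 = 16.95
A = (423/16.95)^(1/0.3696) ⇒ ln A = ln(24.95)/0.3696 = 8.7025
A = e^8.7025 ≈ 6018 km²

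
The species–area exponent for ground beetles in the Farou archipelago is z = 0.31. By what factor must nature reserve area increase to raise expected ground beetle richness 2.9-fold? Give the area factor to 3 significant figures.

(A₂/A₁)^0.31 = 2.9, so A₂/A₁ = 2.9^(1/0.31) = 2.9^3.226
ln(A₂/A₁) = ln 2.9 / 0.31 = 1.0647 / 0.31 = 3.4346
A₂/A₁ = e^3.4346 ≈ 31.02

31.0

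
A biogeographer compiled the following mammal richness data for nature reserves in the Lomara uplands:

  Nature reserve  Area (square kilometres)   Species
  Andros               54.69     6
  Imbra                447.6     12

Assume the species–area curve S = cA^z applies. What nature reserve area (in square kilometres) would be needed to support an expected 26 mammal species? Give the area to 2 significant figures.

z = ln(12/6) / ln(447.6/54.69) = 0.6931 / 2.1022 = 0.3297
c = 6 / 54.69^0.3297 = 6 / 3.741 = 1.604
A = (26/1.604)^(1/0.3297) ⇒ ln A = ln(16.21)/0.3297 = 8.4489
A = e^8.4489 ≈ 4670 square kilometres

4700 square kilometres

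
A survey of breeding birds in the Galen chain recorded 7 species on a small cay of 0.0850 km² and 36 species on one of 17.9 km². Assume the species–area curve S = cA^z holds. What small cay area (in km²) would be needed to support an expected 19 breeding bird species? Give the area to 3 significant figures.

z = ln(36/7) / ln(17.9/0.085) = 1.6376 / 5.3499 = 0.3061
c = 7 / 0.085^0.3061 = 7 / 0.4702 = 14.89
A = (19/14.89)^(1/0.3061) ⇒ ln A = ln(1.276)/0.3061 = 0.7970
A = e^0.7970 ≈ 2.219 km²

2.22 km²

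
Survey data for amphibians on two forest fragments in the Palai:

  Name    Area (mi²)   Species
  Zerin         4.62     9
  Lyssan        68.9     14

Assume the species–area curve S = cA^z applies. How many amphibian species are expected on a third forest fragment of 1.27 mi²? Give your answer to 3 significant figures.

z = ln(14/9) / ln(68.9/4.62) = 0.4418 / 2.7023 = 0.1635
c = 9 / 4.62^0.1635 = 9 / 1.284 = 7.008
S₃ = 7.008 × 1.27^0.1635 = 7.008 × 1.04 ≈ 7.287

7.29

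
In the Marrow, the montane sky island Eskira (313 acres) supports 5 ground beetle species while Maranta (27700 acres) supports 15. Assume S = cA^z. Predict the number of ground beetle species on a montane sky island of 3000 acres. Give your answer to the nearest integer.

9

z = ln(15/5) / ln(27700/313) = 1.0986 / 4.4830 = 0.2451
c = 5 / 313^0.2451 = 5 / 4.089 = 1.223
S₃ = 1.223 × 3000^0.2451 = 1.223 × 7.114 ≈ 8.7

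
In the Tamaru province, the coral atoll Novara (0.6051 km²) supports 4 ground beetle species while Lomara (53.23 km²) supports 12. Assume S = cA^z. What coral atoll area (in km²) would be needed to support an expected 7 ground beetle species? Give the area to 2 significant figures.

z = ln(12/4) / ln(53.23/0.6051) = 1.0986 / 4.4770 = 0.2454
c = 4 / 0.6051^0.2454 = 4 / 0.884 = 4.525
A = (7/4.525)^(1/0.2454) ⇒ ln A = ln(1.547)/0.2454 = 1.7781
A = e^1.7781 ≈ 5.919 km²

5.9 km²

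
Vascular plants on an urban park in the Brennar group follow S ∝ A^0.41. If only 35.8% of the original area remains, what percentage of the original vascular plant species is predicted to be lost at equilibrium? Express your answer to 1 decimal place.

S_new/S_old = (A_new/A_old)^z = 0.358^0.41
= exp(0.41 × ln 0.358) = exp(0.41 × -1.0272) = exp(-0.4212) ≈ 0.6563
Fraction lost = 1 − 0.6563 = 0.3437

34.4%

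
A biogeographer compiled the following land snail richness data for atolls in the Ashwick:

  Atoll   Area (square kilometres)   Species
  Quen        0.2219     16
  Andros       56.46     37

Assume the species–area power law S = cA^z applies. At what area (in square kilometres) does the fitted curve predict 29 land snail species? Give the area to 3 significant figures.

z = ln(37/16) / ln(56.46/0.2219) = 0.8383 / 5.5391 = 0.1513
c = 16 / 0.2219^0.1513 = 16 / 0.7962 = 20.09
A = (29/20.09)^(1/0.1513) ⇒ ln A = ln(1.443)/0.1513 = 2.4239
A = e^2.4239 ≈ 11.29 square kilometres

11.3 square kilometres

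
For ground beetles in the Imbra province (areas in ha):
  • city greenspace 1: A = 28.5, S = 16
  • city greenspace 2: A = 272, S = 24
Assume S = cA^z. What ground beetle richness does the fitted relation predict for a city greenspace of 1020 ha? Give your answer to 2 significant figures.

30

z = ln(24/16) / ln(272/28.5) = 0.4055 / 2.2559 = 0.1797
c = 16 / 28.5^0.1797 = 16 / 1.826 = 8.763
S₃ = 8.763 × 1020^0.1797 = 8.763 × 3.473 ≈ 30.44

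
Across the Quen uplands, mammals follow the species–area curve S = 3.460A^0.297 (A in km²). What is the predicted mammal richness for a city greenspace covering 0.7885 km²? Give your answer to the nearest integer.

3

S = 3.46 × 0.7885^0.297 = 3.46 × 0.9319 ≈ 3.224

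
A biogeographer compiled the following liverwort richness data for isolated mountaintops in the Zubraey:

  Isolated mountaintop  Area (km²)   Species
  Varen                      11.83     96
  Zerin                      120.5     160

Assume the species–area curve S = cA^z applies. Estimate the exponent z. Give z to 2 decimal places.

Taking logs: ln S = ln c + z ln A, so z = (ln S₂ − ln S₁)/(ln A₂ − ln A₁).
z = ln(160/96) / ln(120.5/11.83) = ln(1.667) / ln(10.19) = 0.5108 / 2.3210 = 0.2201

0.22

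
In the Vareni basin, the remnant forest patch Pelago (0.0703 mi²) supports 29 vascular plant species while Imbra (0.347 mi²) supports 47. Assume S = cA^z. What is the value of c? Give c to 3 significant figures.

64.7

z = ln(S₂/S₁) / ln(A₂/A₁) = ln(47/29) / ln(0.347/0.0703) = 0.4829 / 1.5966 = 0.3024
c = S₁ / A₁^z = 29 / 0.0703^0.3024 = 29 / 0.448 = 64.73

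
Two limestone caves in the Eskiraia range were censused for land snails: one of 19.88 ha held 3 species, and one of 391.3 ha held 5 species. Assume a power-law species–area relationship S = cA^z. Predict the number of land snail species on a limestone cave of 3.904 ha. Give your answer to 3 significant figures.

2.27

z = ln(5/3) / ln(391.3/19.88) = 0.5108 / 2.9798 = 0.1714
c = 3 / 19.88^0.1714 = 3 / 1.67 = 1.797
S₃ = 1.797 × 3.904^0.1714 = 1.797 × 1.263 ≈ 2.27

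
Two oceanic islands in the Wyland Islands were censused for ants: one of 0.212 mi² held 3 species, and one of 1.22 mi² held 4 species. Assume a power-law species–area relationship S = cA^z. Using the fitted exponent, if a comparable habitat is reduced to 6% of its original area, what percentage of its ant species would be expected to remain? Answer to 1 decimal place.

z = ln(4/3) / ln(1.22/0.212) = 0.2877 / 1.7500 = 0.1644
S_new/S_old = (A_new/A_old)^z = 0.06^0.1644 = exp(0.1644 × -2.8134) = 0.6297

63.0%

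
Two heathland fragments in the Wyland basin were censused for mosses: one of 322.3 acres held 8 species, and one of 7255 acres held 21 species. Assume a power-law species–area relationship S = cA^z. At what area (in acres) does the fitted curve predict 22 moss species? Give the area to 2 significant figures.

z = ln(21/8) / ln(7255/322.3) = 0.9651 / 3.1140 = 0.3099
c = 8 / 322.3^0.3099 = 8 / 5.989 = 1.336
A = (22/1.336)^(1/0.3099) ⇒ ln A = ln(16.47)/0.3099 = 9.0395
A = e^9.0395 ≈ 8430 acres

8400 acres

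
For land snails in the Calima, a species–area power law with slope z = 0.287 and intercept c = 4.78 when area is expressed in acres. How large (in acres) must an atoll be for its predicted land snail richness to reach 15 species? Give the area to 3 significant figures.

15 = 4.78 × A^0.287  ⇒  A^0.287 = 15/4.78 = 3.138
ln A = ln(3.138) / 0.287 = 1.1436 / 0.287 = 3.9847
A = e^3.9847 ≈ 53.77 acres

53.8 acres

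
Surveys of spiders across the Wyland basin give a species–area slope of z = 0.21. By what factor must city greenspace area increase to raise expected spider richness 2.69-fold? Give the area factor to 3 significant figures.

111

(A₂/A₁)^0.21 = 2.69, so A₂/A₁ = 2.69^(1/0.21) = 2.69^4.762
ln(A₂/A₁) = ln 2.69 / 0.21 = 0.9895 / 0.21 = 4.7121
A₂/A₁ = e^4.7121 ≈ 111.3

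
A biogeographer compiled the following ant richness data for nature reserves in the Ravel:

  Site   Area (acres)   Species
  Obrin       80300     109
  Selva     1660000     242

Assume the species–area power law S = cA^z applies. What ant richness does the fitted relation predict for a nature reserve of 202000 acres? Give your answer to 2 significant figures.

140

z = ln(242/109) / ln(1660000/80300) = 0.7976 / 3.0288 = 0.2633
c = 109 / 80300^0.2633 = 109 / 19.57 = 5.57
S₃ = 5.57 × 202000^0.2633 = 5.57 × 24.95 ≈ 139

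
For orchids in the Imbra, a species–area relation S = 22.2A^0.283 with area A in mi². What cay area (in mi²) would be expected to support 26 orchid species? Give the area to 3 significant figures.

1.75 mi²

26 = 22.2 × A^0.283  ⇒  A^0.283 = 26/22.2 = 1.171
ln A = ln(1.171) / 0.283 = 0.1580 / 0.283 = 0.5583
A = e^0.5583 ≈ 1.748 mi²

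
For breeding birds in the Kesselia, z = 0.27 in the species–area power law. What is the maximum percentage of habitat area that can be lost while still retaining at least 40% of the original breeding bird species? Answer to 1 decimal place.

96.6%

Need (A_new/A_old)^0.27 = 0.4, so A_new/A_old = 0.4^(1/0.27) = 0.4^3.704
ln(A_new/A_old) = ln 0.4 / 0.27 = -0.9163 / 0.27 = -3.3937
A_new/A_old = e^-3.3937 ≈ 0.03359
Fraction that can be lost = 1 − 0.03359 = 0.9664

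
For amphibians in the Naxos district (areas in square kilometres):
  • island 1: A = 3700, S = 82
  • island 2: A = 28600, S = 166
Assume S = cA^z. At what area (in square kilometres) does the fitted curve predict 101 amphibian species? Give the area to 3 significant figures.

6770 square kilometres

z = ln(166/82) / ln(28600/3700) = 0.7053 / 2.0451 = 0.3449
c = 82 / 3700^0.3449 = 82 / 17 = 4.823
A = (101/4.823)^(1/0.3449) ⇒ ln A = ln(20.94)/0.3449 = 8.8204
A = e^8.8204 ≈ 6771 square kilometres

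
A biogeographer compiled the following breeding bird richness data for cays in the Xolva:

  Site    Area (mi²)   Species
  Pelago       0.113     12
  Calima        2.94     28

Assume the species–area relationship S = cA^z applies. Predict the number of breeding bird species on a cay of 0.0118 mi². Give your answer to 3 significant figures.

z = ln(28/12) / ln(2.94/0.113) = 0.8473 / 3.2588 = 0.2600
c = 12 / 0.113^0.2600 = 12 / 0.5673 = 21.15
S₃ = 21.15 × 0.0118^0.2600 = 21.15 × 0.3153 ≈ 6.669

6.67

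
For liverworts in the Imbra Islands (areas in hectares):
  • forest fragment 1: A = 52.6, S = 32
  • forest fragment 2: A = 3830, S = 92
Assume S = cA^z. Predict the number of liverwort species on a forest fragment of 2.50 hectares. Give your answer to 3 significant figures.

z = ln(92/32) / ln(3830/52.6) = 1.0561 / 4.2879 = 0.2463
c = 32 / 52.6^0.2463 = 32 / 2.654 = 12.06
S₃ = 12.06 × 2.5^0.2463 = 12.06 × 1.253 ≈ 15.11

15.1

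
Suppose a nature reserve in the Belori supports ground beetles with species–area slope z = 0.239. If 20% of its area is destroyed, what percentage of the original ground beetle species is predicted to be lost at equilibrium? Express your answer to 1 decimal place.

5.2%

S_new/S_old = (A_new/A_old)^z = 0.8^0.239
= exp(0.239 × ln 0.8) = exp(0.239 × -0.2231) = exp(-0.0533) ≈ 0.9481
Fraction lost = 1 − 0.9481 = 0.05193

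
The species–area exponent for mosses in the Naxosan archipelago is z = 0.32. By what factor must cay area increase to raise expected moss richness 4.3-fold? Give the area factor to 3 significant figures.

95.4

(A₂/A₁)^0.32 = 4.3, so A₂/A₁ = 4.3^(1/0.32) = 4.3^3.125
ln(A₂/A₁) = ln 4.3 / 0.32 = 1.4586 / 0.32 = 4.5582
A₂/A₁ = e^4.5582 ≈ 95.41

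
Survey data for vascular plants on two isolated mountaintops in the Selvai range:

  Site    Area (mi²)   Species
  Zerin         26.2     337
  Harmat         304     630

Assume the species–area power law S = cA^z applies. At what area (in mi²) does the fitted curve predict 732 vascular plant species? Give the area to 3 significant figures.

z = ln(630/337) / ln(304/26.2) = 0.6256 / 2.4513 = 0.2552
c = 337 / 26.2^0.2552 = 337 / 2.301 = 146.4
A = (732/146.4)^(1/0.2552) ⇒ ln A = ln(4.999)/0.2552 = 6.3050
A = e^6.3050 ≈ 547.3 mi²

547 mi²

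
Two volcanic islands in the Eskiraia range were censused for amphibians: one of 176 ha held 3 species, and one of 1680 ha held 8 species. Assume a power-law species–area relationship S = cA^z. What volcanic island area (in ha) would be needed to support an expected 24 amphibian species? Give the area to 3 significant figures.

z = ln(8/3) / ln(1680/176) = 0.9808 / 2.2561 = 0.4348
c = 3 / 176^0.4348 = 3 / 9.468 = 0.3169
A = (24/0.3169)^(1/0.4348) ⇒ ln A = ln(75.74)/0.4348 = 9.9535
A = e^9.9535 ≈ 21026 ha

21000 ha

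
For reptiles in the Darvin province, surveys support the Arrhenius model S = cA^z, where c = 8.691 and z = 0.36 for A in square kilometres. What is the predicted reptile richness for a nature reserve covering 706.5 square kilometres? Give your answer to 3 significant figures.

92.2

S = 8.691 × 706.5^0.36 = 8.691 × 10.61 ≈ 92.2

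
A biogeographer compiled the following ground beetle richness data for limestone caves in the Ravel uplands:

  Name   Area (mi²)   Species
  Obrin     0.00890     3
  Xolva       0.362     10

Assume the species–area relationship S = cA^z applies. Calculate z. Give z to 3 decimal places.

Taking logs: ln S = ln c + z ln A, so z = (ln S₂ − ln S₁)/(ln A₂ − ln A₁).
z = ln(10/3) / ln(0.362/0.0089) = ln(3.333) / ln(40.67) = 1.2040 / 3.7056 = 0.3249

0.325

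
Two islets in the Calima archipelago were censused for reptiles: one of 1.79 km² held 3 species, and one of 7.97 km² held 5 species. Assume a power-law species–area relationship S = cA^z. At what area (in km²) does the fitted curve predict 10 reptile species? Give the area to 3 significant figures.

60.5 km²

z = ln(5/3) / ln(7.97/1.79) = 0.5108 / 1.4935 = 0.3420
c = 3 / 1.79^0.3420 = 3 / 1.22 = 2.458
A = (10/2.458)^(1/0.3420) ⇒ ln A = ln(4.068)/0.3420 = 4.1022
A = e^4.1022 ≈ 60.47 km²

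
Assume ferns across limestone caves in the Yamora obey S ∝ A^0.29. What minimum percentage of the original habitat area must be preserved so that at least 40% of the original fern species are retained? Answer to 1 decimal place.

4.2%

Need (A_new/A_old)^0.29 = 0.4, so A_new/A_old = 0.4^(1/0.29) = 0.4^3.448
ln(A_new/A_old) = ln 0.4 / 0.29 = -0.9163 / 0.29 = -3.1596
A_new/A_old = e^-3.1596 ≈ 0.04244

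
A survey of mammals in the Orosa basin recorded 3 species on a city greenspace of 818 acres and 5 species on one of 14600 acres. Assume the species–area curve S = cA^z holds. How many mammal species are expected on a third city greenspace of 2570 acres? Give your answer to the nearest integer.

z = ln(5/3) / ln(14600/818) = 0.5108 / 2.8819 = 0.1773
c = 3 / 818^0.1773 = 3 / 3.283 = 0.9138
S₃ = 0.9138 × 2570^0.1773 = 0.9138 × 4.022 ≈ 3.675

4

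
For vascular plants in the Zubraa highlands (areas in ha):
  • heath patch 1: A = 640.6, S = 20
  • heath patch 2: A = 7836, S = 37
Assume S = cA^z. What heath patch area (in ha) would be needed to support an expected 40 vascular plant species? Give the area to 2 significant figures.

11000 ha

z = ln(37/20) / ln(7836/640.6) = 0.6152 / 2.5041 = 0.2457
c = 20 / 640.6^0.2457 = 20 / 4.892 = 4.088
A = (40/4.088)^(1/0.2457) ⇒ ln A = ln(9.784)/0.2457 = 9.2838
A = e^9.2838 ≈ 10762 ha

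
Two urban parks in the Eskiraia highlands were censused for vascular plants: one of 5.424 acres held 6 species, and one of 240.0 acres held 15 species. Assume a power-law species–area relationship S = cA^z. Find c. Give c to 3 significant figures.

3.99

z = ln(S₂/S₁) / ln(A₂/A₁) = ln(15/6) / ln(240/5.424) = 0.9163 / 3.7898 = 0.2418
c = S₁ / A₁^z = 6 / 5.424^0.2418 = 6 / 1.505 = 3.987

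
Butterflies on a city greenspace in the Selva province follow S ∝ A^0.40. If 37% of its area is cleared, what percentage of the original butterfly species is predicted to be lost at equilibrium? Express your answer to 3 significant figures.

16.9%

S_new/S_old = (A_new/A_old)^z = 0.63^0.4
= exp(0.4 × ln 0.63) = exp(0.4 × -0.4620) = exp(-0.1848) ≈ 0.8313
Fraction lost = 1 − 0.8313 = 0.1687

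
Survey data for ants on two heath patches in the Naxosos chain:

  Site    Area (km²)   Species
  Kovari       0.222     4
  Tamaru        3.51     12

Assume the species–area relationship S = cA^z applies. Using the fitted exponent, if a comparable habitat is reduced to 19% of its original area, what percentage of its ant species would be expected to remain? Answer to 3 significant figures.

51.6%

z = ln(12/4) / ln(3.51/0.222) = 1.0986 / 2.7607 = 0.3979
S_new/S_old = (A_new/A_old)^z = 0.19^0.3979 = exp(0.3979 × -1.6607) = 0.5164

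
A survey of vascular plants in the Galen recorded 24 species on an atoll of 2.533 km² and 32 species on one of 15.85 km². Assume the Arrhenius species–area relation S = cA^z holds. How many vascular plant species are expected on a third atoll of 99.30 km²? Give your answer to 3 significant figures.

42.7

z = ln(32/24) / ln(15.85/2.533) = 0.2877 / 1.8338 = 0.1569
c = 24 / 2.533^0.1569 = 24 / 1.157 = 20.74
S₃ = 20.74 × 99.3^0.1569 = 20.74 × 2.057 ≈ 42.67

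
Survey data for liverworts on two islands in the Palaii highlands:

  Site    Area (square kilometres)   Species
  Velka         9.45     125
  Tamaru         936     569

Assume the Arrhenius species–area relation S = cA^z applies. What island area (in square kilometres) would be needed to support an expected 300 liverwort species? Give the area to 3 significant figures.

134 square kilometres

z = ln(569/125) / ln(936/9.45) = 1.5156 / 4.5956 = 0.3298
c = 125 / 9.45^0.3298 = 125 / 2.097 = 59.6
A = (300/59.6)^(1/0.3298) ⇒ ln A = ln(5.034)/0.3298 = 4.9007
A = e^4.9007 ≈ 134.4 square kilometres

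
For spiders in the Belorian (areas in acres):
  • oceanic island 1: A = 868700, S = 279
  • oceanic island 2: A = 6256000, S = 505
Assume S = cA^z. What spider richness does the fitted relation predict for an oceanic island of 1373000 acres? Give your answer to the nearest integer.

320

z = ln(505/279) / ln(6256000/868700) = 0.5933 / 1.9743 = 0.3005
c = 279 / 868700^0.3005 = 279 / 60.93 = 4.579
S₃ = 4.579 × 1373000^0.3005 = 4.579 × 69.92 ≈ 320.1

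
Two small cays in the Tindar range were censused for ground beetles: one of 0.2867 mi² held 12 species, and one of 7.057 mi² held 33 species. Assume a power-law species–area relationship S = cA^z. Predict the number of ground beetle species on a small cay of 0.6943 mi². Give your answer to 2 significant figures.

z = ln(33/12) / ln(7.057/0.2867) = 1.0116 / 3.2033 = 0.3158
c = 12 / 0.2867^0.3158 = 12 / 0.674 = 17.8
S₃ = 17.8 × 0.6943^0.3158 = 17.8 × 0.8912 ≈ 15.87

16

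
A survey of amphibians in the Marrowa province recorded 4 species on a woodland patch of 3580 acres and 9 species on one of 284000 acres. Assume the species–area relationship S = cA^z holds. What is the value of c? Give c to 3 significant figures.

z = ln(S₂/S₁) / ln(A₂/A₁) = ln(9/4) / ln(284000/3580) = 0.8109 / 4.3736 = 0.1854
c = S₁ / A₁^z = 4 / 3580^0.1854 = 4 / 4.56 = 0.8772

0.877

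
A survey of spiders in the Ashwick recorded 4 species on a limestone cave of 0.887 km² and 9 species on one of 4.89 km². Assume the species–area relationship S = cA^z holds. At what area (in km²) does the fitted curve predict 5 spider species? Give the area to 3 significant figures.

z = ln(9/4) / ln(4.89/0.887) = 0.8109 / 1.7071 = 0.4750
c = 4 / 0.887^0.4750 = 4 / 0.9446 = 4.234
A = (5/4.234)^(1/0.4750) ⇒ ln A = ln(1.181)/0.4750 = 0.3498
A = e^0.3498 ≈ 1.419 km²

1.42 km²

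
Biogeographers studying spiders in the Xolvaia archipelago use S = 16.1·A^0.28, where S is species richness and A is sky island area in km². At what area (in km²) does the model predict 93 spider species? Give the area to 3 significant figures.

93 = 16.1 × A^0.28  ⇒  A^0.28 = 93/16.1 = 5.776
ln A = ln(5.776) / 0.28 = 1.7538 / 0.28 = 6.2635
A = e^6.2635 ≈ 525.1 km²

525 km²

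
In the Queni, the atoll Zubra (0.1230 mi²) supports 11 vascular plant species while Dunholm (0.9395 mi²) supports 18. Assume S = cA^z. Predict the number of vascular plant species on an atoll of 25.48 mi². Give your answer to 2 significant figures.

40

z = ln(18/11) / ln(0.9395/0.123) = 0.4925 / 2.0332 = 0.2422
c = 11 / 0.123^0.2422 = 11 / 0.6019 = 18.27
S₃ = 18.27 × 25.48^0.2422 = 18.27 × 2.191 ≈ 40.04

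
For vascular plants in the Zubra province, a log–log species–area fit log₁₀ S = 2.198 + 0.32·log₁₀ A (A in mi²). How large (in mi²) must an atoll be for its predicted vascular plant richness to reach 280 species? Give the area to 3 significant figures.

280 = 157.8 × A^0.32  ⇒  A^0.32 = 280/157.8 = 1.775
ln A = ln(1.775) / 0.32 = 0.5737 / 0.32 = 1.7928
A = e^1.7928 ≈ 6.006 mi²

6.01 mi²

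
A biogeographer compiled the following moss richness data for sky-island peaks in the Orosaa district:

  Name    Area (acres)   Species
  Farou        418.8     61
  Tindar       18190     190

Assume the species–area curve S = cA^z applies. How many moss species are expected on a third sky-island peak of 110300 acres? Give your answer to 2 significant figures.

z = ln(190/61) / ln(18190/418.8) = 1.1362 / 3.7712 = 0.3013
c = 61 / 418.8^0.3013 = 61 / 6.165 = 9.895
S₃ = 9.895 × 110300^0.3013 = 9.895 × 33.05 ≈ 327

330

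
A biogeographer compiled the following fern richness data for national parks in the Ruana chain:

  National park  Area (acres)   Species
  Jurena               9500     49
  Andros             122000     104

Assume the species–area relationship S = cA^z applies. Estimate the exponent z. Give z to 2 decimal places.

0.29

Taking logs: ln S = ln c + z ln A, so z = (ln S₂ − ln S₁)/(ln A₂ − ln A₁).
z = ln(104/49) / ln(122000/9500) = ln(2.122) / ln(12.84) = 0.7526 / 2.5527 = 0.2948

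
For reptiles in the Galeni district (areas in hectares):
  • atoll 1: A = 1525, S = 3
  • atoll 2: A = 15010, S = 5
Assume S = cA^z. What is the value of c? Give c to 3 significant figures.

z = ln(S₂/S₁) / ln(A₂/A₁) = ln(5/3) / ln(15010/1525) = 0.5108 / 2.2867 = 0.2234
c = S₁ / A₁^z = 3 / 1525^0.2234 = 3 / 5.142 = 0.5835

0.583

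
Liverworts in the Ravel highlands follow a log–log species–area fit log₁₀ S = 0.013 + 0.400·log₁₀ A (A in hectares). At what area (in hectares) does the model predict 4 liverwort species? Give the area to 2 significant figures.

4 = 1.03 × A^0.4  ⇒  A^0.4 = 4/1.03 = 3.882
ln A = ln(3.882) / 0.4 = 1.3564 / 0.4 = 3.3909
A = e^3.3909 ≈ 29.69 hectares

30 hectares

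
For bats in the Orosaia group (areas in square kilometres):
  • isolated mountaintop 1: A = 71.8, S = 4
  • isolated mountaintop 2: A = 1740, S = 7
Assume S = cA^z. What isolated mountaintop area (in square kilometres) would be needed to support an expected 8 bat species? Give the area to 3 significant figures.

3720 square kilometres

z = ln(7/4) / ln(1740/71.8) = 0.5596 / 3.1878 = 0.1756
c = 4 / 71.8^0.1756 = 4 / 2.118 = 1.889
A = (8/1.889)^(1/0.1756) ⇒ ln A = ln(4.235)/0.1756 = 8.2223
A = e^8.2223 ≈ 3723 square kilometres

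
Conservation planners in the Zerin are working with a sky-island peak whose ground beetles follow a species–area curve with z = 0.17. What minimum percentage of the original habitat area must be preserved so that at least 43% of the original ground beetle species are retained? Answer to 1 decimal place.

0.7%

Need (A_new/A_old)^0.17 = 0.43, so A_new/A_old = 0.43^(1/0.17) = 0.43^5.882
ln(A_new/A_old) = ln 0.43 / 0.17 = -0.8440 / 0.17 = -4.9645
A_new/A_old = e^-4.9645 ≈ 0.006981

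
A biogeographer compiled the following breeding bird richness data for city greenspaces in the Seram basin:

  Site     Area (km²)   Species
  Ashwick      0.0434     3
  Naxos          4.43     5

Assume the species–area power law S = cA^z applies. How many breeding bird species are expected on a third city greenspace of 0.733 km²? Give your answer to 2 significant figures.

4.1

z = ln(5/3) / ln(4.43/0.0434) = 0.5108 / 4.6257 = 0.1104
c = 3 / 0.0434^0.1104 = 3 / 0.7072 = 4.242
S₃ = 4.242 × 0.733^0.1104 = 4.242 × 0.9663 ≈ 4.099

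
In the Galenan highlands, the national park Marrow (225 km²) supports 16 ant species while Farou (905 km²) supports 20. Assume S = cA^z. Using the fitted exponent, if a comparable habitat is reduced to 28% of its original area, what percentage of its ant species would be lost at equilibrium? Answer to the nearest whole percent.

z = ln(20/16) / ln(905/225) = 0.2231 / 1.3918 = 0.1603
S_new/S_old = (A_new/A_old)^z = 0.28^0.1603 = exp(0.1603 × -1.2730) = 0.8154
Fraction lost = 1 − 0.8154 = 0.1846

18%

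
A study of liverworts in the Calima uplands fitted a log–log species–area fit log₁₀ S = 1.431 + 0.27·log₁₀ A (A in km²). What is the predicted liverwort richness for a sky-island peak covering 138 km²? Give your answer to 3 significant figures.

102

S = 26.98 × 138^0.27 = 26.98 × 3.782 ≈ 102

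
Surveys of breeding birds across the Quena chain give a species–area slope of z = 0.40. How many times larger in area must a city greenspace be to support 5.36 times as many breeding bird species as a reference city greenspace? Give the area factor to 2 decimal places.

66.51

(A₂/A₁)^0.4 = 5.36, so A₂/A₁ = 5.36^(1/0.4) = 5.36^2.5
ln(A₂/A₁) = ln 5.36 / 0.4 = 1.6790 / 0.4 = 4.1974
A₂/A₁ = e^4.1974 ≈ 66.51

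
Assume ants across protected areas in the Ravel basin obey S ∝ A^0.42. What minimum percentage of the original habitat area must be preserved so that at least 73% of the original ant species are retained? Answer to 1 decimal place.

Need (A_new/A_old)^0.42 = 0.73, so A_new/A_old = 0.73^(1/0.42) = 0.73^2.381
ln(A_new/A_old) = ln 0.73 / 0.42 = -0.3147 / 0.42 = -0.7493
A_new/A_old = e^-0.7493 ≈ 0.4727

47.3%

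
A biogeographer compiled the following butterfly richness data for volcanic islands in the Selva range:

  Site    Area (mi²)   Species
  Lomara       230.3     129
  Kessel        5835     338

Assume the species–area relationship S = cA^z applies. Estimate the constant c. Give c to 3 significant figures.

25.5

z = ln(S₂/S₁) / ln(A₂/A₁) = ln(338/129) / ln(5835/230.3) = 0.9632 / 3.2322 = 0.2980
c = S₁ / A₁^z = 129 / 230.3^0.2980 = 129 / 5.058 = 25.5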